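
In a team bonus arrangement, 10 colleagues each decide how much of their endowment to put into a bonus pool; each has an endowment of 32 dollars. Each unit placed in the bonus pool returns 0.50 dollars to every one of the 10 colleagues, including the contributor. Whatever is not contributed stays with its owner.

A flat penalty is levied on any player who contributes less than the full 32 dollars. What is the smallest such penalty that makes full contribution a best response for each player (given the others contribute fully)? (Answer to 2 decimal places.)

16.00 dollars

Given the others contribute fully, the best deviation is to contribute 0 (any partial contribution still incurs the fine and gives up units whose private return 0.50 is below 1).
Deviating from 32 to 0 saves 32 dollars but forfeits the deviator's share of the drop in the bonus pool: 0.50 × 32 = 16.00.
So the deviation gain is 32 − 16.00 = 16.00, and the fine must be at least 16.00 dollars to wipe it out.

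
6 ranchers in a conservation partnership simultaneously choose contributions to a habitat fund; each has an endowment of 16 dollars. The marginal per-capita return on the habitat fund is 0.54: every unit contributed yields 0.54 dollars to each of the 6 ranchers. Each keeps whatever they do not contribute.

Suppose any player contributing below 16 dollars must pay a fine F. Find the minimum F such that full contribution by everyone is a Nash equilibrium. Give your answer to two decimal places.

7.36 dollars

Given the others contribute fully, the best deviation is to contribute 0 (any partial contribution still incurs the fine and gives up units whose private return 0.54 is below 1).
Deviating from 16 to 0 saves 16 dollars but forfeits the deviator's share of the drop in the habitat fund: 0.54 × 16 = 8.64.
So the deviation gain is 16 − 8.64 = 7.36, and the fine must be at least 7.36 dollars to wipe it out.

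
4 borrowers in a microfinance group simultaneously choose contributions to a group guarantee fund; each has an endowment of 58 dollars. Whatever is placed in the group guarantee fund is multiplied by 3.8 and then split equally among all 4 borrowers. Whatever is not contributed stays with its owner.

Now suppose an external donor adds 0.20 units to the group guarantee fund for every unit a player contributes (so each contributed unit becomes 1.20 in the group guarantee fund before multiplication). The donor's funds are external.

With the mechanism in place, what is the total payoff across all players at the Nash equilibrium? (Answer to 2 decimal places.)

Under the mechanism each unit contributed yields 3.8 × 1.20 / 4 = 1.1400 back to its contributor per unit of net cost, which exceeds 1, making full contribution the dominant choice for everyone.
So the Nash equilibrium is full contribution by all 4; the group earns 3.8 × 1.20 × 232 = 1057.92.

1057.92 dollars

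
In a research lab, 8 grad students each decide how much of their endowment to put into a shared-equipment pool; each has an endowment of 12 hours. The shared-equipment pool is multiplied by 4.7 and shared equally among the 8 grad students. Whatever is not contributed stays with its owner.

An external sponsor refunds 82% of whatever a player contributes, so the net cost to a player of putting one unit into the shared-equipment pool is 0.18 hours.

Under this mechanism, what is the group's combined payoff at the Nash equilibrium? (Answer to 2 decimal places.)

529.92 hours

The effective private return per unit is now (4.7/8) / 0.18 = 3.2639 > 1, so every player's dominant strategy flips to full contribution.
At the Nash equilibrium everyone contributes 12. Group total payoff = 8 × (12 × 0.82 + 4.7 × 12) = 529.92.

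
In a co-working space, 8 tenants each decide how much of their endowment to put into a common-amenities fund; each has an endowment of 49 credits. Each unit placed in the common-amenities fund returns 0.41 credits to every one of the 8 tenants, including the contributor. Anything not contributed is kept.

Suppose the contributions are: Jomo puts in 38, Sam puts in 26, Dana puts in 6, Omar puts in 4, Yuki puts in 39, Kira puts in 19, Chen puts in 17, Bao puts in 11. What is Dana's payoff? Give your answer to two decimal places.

Total contributed: 38 + 26 + 6 + 4 + 39 + 19 + 17 + 11 = 160.
Each receives 0.41 × 160 = 65.60 from the common-amenities fund.
Dana keeps 49 − 6 = 43, so Dana's payoff is 43 + 65.60 = 108.60.

108.60 credits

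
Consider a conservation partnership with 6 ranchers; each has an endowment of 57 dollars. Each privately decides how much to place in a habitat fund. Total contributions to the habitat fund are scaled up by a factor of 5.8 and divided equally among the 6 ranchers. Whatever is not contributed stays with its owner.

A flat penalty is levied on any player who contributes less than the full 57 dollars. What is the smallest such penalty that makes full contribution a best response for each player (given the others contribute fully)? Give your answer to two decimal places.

1.90 dollars

Given the others contribute fully, the best deviation is to contribute 0 (any partial contribution still incurs the fine and gives up units whose private return 0.9667 is below 1).
Deviating from 57 to 0 saves 57 dollars but forfeits the deviator's share of the drop in the habitat fund: 5.8/6 × 57 = 55.10.
So the deviation gain is 57 − 55.10 = 1.90, and the fine must be at least 1.90 dollars to wipe it out.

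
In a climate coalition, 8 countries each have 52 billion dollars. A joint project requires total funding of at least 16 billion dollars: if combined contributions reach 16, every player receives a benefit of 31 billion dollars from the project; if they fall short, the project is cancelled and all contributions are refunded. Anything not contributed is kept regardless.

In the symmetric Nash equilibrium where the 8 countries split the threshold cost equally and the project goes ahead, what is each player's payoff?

Equal share of the threshold: 16/8 = 2.
At this profile no one gains by cutting their contribution: any cut drops the total below 16, the project is cancelled, contributions are refunded, and the deviator ends with 52, which is less than 52 − 2 + 31 = 81. Contributing more than 2 just wastes the excess. So contributing exactly 2 is a best response.
Each player's payoff: 52 − 2 + 31 = 81.

81 billion dollars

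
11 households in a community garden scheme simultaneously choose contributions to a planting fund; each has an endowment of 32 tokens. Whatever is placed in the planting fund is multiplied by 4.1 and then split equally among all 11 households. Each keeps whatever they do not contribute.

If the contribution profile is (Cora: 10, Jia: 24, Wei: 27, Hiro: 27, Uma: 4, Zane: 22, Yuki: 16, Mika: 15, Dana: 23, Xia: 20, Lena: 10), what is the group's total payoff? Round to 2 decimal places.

965.80 tokens

Total contributed: 10 + 24 + 27 + 27 + 4 + 22 + 16 + 15 + 23 + 20 + 10 = 198; total kept: 11 × 32 − 198 = 154.
The planting fund pays out 4.1 × 198 = 811.80 in aggregate.
Group total = 154 + 811.80 = 965.80.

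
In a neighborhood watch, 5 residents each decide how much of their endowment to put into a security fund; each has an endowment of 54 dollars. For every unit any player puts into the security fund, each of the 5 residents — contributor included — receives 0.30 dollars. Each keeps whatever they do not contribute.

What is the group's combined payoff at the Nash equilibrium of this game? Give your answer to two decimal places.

270.00 dollars

The private return per contributed unit is 0.30 < 1, so contributing 0 is dominant for every player. At the Nash equilibrium everyone keeps their 54, and the group total is 5 × 54 = 270.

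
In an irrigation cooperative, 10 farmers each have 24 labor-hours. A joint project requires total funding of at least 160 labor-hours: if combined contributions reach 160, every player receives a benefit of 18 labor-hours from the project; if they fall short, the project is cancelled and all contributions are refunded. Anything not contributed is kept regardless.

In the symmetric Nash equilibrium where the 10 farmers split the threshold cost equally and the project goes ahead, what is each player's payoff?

26 labor-hours

Equal share of the threshold: 160/10 = 16.
At this profile no one gains by cutting their contribution: any cut drops the total below 160, the project is cancelled, contributions are refunded, and the deviator ends with 24, which is less than 24 − 16 + 18 = 26. Contributing more than 16 just wastes the excess. So contributing exactly 16 is a best response.
Each player's payoff: 24 − 16 + 18 = 26.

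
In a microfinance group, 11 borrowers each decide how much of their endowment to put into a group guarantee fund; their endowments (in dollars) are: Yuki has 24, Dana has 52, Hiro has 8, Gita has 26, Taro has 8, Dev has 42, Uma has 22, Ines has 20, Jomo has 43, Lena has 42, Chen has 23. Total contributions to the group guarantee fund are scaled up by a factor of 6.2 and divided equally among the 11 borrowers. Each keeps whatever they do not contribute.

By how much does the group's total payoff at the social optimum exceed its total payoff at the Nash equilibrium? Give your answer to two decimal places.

1612.00 dollars

The private return per contributed unit is 6.2/11 = 0.5636 < 1 for every player regardless of endowment, so the Nash equilibrium is zero contribution and the group total is Σ E_j = 24 + 52 + 8 + 26 + 8 + 42 + 22 + 20 + 43 + 42 + 23 = 310.
Each contributed unit returns 6.200 to the group, so the social optimum is full contribution by everyone: group total = 6.200 × 310 = 1922.00.
Efficiency loss = (6.200 − 1) × 310 = 1612.00.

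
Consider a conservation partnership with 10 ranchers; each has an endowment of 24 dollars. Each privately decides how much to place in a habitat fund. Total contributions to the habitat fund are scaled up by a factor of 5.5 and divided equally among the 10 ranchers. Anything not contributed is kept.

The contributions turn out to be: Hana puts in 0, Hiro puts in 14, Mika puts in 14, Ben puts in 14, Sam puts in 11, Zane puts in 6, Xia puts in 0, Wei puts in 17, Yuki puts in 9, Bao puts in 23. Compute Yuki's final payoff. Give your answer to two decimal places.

74.40 dollars

Total contributed: 0 + 14 + 14 + 14 + 11 + 6 + 0 + 17 + 9 + 23 = 108.
Each receives 5.5 × 108 / 10 = 59.40 from the habitat fund.
Yuki keeps 24 − 9 = 15, so Yuki's payoff is 15 + 59.40 = 74.40.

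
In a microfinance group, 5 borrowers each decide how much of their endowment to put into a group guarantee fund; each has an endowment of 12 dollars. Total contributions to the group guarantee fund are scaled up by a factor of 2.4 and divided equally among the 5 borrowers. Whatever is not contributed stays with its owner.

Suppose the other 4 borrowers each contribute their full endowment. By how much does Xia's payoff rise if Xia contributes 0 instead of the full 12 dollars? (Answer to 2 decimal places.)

6.24 dollars

Switching from a contribution of 12 to 0 lets Xia keep an extra 12 dollars, but lowers the group guarantee fund by 12, which costs Xia their own share of that drop: 2.4/5 × 12 = 5.76.
Net gain = 12 − 5.76 = 6.24. The private return per contributed unit (0.4800) is below 1, so free-riding is indeed the best response regardless of what the others do.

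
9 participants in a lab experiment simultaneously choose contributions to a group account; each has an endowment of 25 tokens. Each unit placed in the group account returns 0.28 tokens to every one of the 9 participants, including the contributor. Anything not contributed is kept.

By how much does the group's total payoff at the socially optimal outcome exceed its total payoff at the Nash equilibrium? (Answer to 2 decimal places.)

The private return per contributed unit is 0.28 < 1, so contributing 0 is dominant for every player. At the Nash equilibrium everyone keeps their 25, and the group total is 9 × 25 = 225.
Each contributed unit returns 2.520 to the group as a whole (0.28 to each of 9 players), which exceeds 1, so the social optimum is full contribution: group total = 2.520 × 225 = 567.00.
Efficiency loss = 567.00 − 225 = 342.00.

342.00 tokens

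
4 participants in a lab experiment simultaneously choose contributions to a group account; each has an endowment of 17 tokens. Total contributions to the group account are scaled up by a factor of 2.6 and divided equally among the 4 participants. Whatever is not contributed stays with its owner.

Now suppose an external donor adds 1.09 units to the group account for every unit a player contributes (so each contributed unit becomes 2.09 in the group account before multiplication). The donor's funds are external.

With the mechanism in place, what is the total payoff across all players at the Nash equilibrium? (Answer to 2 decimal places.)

369.51 tokens

The effective private return per unit is now 2.6 × 2.09 / 4 = 1.3585 > 1, so every player's dominant strategy flips to full contribution.
At the Nash equilibrium everyone contributes 17. Group total payoff = 2.6 × 2.09 × 68 = 369.51.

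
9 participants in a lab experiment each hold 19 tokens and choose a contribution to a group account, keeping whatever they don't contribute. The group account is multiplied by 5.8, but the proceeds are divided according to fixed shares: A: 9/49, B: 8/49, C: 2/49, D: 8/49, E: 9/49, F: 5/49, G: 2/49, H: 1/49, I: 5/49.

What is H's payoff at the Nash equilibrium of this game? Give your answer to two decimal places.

Player j's private return per contributed unit is 5.8 × (j's share). Contributing is weakly dominant for j when that share is at least 1/5.8 = 0.1724, and contributing 0 is dominant otherwise.
A and E are above the threshold, contributing 19 each; the remaining 7 contribute 0. Total contributed: 38.
H keeps 19 and receives 5.8 × 38 × 1/49 = 4.50 from the group account, for a payoff of 23.50.

23.50 tokens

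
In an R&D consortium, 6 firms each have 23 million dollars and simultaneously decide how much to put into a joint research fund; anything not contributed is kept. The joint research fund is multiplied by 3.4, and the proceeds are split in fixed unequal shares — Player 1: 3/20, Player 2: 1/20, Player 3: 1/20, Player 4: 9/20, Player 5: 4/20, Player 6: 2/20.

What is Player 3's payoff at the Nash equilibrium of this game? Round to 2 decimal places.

26.91 million dollars

Each unit j contributes comes back to j as 3.4 × (j's share), so j prefers to contribute only if that share exceeds 1/3.4 = 0.2941; otherwise keeping the unit dominates.
Only Player 4 (9/20) clears that bar, contributing 23; the remaining 5 contribute 0. Total contributed: 23.
Player 3 keeps 23 and receives 3.4 × 23 × 1/20 = 3.91 from the joint research fund, for a payoff of 26.91.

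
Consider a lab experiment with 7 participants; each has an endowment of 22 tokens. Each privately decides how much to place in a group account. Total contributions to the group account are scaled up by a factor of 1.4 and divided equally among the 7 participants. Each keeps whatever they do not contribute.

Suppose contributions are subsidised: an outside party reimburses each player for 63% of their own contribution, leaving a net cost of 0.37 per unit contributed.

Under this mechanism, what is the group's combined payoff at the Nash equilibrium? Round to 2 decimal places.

With the mechanism, a contributed unit returns (1.4/7) / 0.37 = 0.5405 per unit of net cost — still below 1 — so contributing 0 remains dominant for every player.
At the Nash equilibrium no one contributes; group total payoff = 7 × 22 = 154.

154.00 tokens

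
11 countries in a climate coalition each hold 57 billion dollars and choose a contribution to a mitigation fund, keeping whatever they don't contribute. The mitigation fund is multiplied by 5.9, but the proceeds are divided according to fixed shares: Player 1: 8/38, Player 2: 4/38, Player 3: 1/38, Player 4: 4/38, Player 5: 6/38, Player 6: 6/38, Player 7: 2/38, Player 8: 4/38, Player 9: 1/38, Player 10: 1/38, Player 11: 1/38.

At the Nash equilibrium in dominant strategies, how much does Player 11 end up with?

Player j's private return per contributed unit is 5.9 × (j's share). Contributing is weakly dominant for j when that share is at least 1/5.9 = 0.1695, and contributing 0 is dominant otherwise.
Player 1 alone (share 8/38) is above the threshold, contributing 57; the remaining 10 contribute 0. Total contributed: 57.
Player 11 keeps 57 and receives 5.9 × 57 × 1/38 = 8.85 from the mitigation fund, for a payoff of 65.85.

65.85 billion dollars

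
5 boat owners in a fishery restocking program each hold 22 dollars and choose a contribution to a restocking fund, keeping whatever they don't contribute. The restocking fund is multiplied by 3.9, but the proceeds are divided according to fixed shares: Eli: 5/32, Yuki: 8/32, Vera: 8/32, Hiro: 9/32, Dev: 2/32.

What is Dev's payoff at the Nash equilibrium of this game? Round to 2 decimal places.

27.36 dollars

Each unit j contributes comes back to j as 3.9 × (j's share), so j prefers to contribute only if that share exceeds 1/3.9 = 0.2564; otherwise keeping the unit dominates.
The only share above 0.2564 is Hiro's 9/32, contributing 22; the remaining 4 contribute 0. Total contributed: 22.
Dev keeps 22 and receives 3.9 × 22 × 2/32 = 5.36 from the restocking fund, for a payoff of 27.36.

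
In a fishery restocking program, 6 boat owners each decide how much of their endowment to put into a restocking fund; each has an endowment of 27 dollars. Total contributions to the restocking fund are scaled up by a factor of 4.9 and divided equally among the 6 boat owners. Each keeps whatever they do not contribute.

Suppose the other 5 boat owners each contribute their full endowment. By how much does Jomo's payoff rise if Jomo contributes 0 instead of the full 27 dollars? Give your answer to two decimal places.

4.95 dollars

Switching from a contribution of 27 to 0 lets Jomo keep an extra 27 dollars, but lowers the restocking fund by 27, which costs Jomo their own share of that drop: 4.9/6 × 27 = 22.05.
Net gain = 27 − 22.05 = 4.95. The private return per contributed unit (0.8167) is below 1, so free-riding is indeed the best response regardless of what the others do.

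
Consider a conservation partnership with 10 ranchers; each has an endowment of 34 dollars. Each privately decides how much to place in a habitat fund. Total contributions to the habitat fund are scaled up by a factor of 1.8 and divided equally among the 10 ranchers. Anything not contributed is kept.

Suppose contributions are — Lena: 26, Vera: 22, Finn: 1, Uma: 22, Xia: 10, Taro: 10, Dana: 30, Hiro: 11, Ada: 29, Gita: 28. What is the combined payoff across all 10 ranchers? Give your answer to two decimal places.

Total contributed: 26 + 22 + 1 + 22 + 10 + 10 + 30 + 11 + 29 + 28 = 189; total kept: 10 × 34 − 189 = 151.
The habitat fund pays out 1.8 × 189 = 340.20 in aggregate.
Group total = 151 + 340.20 = 491.20.

491.20 dollars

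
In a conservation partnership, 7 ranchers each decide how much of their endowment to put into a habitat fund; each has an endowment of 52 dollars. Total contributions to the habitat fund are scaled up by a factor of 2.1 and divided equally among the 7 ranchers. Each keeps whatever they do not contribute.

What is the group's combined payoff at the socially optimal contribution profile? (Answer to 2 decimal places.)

764.40 dollars

Each contributed unit returns 2.100 to the group as a whole (0.3000 to each of 7 players), which exceeds 1, so the social optimum is full contribution: group total = 2.100 × 364 = 764.40.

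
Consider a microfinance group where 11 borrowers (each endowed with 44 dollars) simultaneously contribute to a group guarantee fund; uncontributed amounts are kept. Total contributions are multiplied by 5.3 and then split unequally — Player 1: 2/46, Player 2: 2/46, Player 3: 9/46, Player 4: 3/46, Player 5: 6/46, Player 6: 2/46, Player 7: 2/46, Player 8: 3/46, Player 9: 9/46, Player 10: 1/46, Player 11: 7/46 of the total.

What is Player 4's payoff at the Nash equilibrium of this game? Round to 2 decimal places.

74.42 dollars

Player j's private return per contributed unit is 5.3 × (j's share). Contributing is weakly dominant for j when that share is at least 1/5.3 = 0.1887, and contributing 0 is dominant otherwise.
Player 3 and Player 9 clear that bar, contributing 44 each; the remaining 9 contribute 0. Total contributed: 88.
Player 4 keeps 44 and receives 5.3 × 88 × 3/46 = 30.42 from the group guarantee fund, for a payoff of 74.42.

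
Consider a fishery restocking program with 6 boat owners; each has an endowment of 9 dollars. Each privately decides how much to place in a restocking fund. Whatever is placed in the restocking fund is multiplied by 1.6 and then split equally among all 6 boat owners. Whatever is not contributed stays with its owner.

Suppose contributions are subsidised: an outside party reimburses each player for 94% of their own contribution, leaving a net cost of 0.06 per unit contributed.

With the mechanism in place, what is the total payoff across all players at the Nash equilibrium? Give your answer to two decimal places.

137.16 dollars

Under the mechanism each unit contributed yields (1.6/6) / 0.06 = 4.4444 back to its contributor per unit of net cost, which exceeds 1, making full contribution the dominant choice for everyone.
So the Nash equilibrium is full contribution by all 6; the group earns 6 × (9 × 0.94 + 1.6 × 9) = 137.16.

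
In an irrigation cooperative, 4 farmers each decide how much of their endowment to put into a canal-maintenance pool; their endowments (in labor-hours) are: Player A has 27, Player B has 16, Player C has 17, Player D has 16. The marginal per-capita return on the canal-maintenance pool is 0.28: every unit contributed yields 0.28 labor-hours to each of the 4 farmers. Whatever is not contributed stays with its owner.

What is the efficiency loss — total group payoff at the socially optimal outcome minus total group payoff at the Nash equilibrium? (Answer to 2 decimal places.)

The private return per contributed unit is 0.28 < 1 for everyone, so the Nash equilibrium is zero contribution and the group total is Σ E_j = 27 + 16 + 17 + 16 = 76.
Each contributed unit returns 1.120 to the group, so the social optimum is full contribution by everyone: group total = 1.120 × 76 = 85.12.
Efficiency loss = (1.120 − 1) × 76 = 9.12.

9.12 labor-hours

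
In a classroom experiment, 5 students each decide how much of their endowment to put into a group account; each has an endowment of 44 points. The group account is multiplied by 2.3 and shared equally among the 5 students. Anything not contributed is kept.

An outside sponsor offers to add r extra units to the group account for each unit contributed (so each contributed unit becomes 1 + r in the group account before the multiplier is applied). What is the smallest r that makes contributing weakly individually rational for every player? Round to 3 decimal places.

1.174

With matching at rate r, one contributed unit becomes (1 + r) in the group account and returns 2.3 × (1 + r) / 5 to the contributor.
Setting this equal to 1: 1 + r = 5/2.3 = 2.1739.
So the minimum matching rate is r = 2.1739 − 1 = 1.174.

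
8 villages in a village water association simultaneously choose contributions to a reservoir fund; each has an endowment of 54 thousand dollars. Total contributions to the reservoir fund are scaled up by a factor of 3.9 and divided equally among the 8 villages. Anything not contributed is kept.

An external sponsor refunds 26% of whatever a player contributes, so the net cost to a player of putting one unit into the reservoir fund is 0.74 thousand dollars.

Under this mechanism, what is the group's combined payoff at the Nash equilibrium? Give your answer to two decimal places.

Even with the mechanism, each unit contributed returns only (3.9/8) / 0.74 = 0.6588 per unit of net cost, so contributing nothing is still dominant.
Everyone keeps their endowment and the group total is 8 × 54 = 432.

432.00 thousand dollars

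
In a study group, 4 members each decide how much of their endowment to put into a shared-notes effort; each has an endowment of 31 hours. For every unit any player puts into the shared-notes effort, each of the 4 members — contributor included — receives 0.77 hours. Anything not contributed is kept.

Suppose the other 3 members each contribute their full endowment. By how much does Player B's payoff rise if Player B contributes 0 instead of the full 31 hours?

Switching from a contribution of 31 to 0 lets Player B keep an extra 31 hours, but lowers the shared-notes effort by 31, which costs Player B their own share of that drop: 0.77 × 31 = 23.87.
Net gain = 31 − 23.87 = 7.13. The private return per contributed unit (0.77) is below 1, so free-riding is indeed the best response regardless of what the others do.

7.13 hours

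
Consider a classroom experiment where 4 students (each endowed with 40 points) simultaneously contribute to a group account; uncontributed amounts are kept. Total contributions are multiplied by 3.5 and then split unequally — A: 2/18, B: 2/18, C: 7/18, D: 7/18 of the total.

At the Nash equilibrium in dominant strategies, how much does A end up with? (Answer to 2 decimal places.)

For player j, contributing a unit is worthwhile iff 3.5 × (j's share) ≥ 1, i.e. iff j's share is at least 0.2857.
C and D are above the threshold, contributing 40 each; the remaining 2 contribute 0. Total contributed: 80.
A keeps 40 and receives 3.5 × 80 × 2/18 = 31.11 from the group account, for a payoff of 71.11.

71.11 points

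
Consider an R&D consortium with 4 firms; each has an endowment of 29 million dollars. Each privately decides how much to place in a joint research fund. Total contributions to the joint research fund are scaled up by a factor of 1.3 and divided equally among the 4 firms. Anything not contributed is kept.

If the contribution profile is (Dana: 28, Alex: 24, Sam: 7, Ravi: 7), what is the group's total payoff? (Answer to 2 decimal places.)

Total contributed: 28 + 24 + 7 + 7 = 66; total kept: 4 × 29 − 66 = 50.
The joint research fund pays out 1.3 × 66 = 85.80 in aggregate.
Group total = 50 + 85.80 = 135.80.

135.80 million dollars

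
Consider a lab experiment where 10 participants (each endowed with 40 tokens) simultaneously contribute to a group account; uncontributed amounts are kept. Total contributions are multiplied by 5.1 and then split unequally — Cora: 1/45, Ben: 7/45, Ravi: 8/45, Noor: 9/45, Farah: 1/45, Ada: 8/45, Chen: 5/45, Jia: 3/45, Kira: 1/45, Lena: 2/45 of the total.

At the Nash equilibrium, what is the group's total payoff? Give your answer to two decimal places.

564.00 tokens

Player j's private return per contributed unit is 5.1 × (j's share). Contributing is weakly dominant for j when that share is at least 1/5.1 = 0.1961, and contributing 0 is dominant otherwise.
Noor alone (share 9/45) is above the threshold, contributing 40; the remaining 9 contribute 0. Total contributed: 40.
The group account pays out 5.1 × 40 = 204.00 in total (split across the unequal shares, but the aggregate is all that matters for the group sum).
The 9 free-riders keep 40 each, adding 360. Group total = 360 + 204.00 = 564.00.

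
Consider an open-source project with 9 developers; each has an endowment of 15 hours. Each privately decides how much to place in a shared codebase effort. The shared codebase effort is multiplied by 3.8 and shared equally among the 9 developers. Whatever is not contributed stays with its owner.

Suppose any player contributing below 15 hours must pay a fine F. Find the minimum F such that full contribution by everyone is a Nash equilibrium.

8.67 hours

Given the others contribute fully, the best deviation is to contribute 0 (any partial contribution still incurs the fine and gives up units whose private return 0.4222 is below 1).
Deviating from 15 to 0 saves 15 hours but forfeits the deviator's share of the drop in the shared codebase effort: 3.8/9 × 15 = 6.33.
So the deviation gain is 15 − 6.33 = 8.67, and the fine must be at least 8.67 hours to wipe it out.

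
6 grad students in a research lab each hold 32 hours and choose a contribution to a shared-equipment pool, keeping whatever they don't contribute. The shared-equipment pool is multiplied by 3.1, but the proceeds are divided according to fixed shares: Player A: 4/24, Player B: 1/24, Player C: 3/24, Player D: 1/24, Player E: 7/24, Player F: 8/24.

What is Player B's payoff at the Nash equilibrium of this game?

36.13 hours

For player j, contributing a unit is worthwhile iff 3.1 × (j's share) ≥ 1, i.e. iff j's share is at least 0.3226.
The only share above 0.3226 is Player F's 8/24, contributing 32; the remaining 5 contribute 0. Total contributed: 32.
Player B keeps 32 and receives 3.1 × 32 × 1/24 = 4.13 from the shared-equipment pool, for a payoff of 36.13.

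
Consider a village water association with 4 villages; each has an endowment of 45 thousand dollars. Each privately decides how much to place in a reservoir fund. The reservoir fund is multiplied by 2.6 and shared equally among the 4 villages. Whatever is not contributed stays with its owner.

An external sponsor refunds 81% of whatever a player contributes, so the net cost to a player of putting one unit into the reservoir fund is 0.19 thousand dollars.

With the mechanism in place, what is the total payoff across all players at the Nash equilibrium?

The effective private return per unit is now (2.6/4) / 0.19 = 3.4211 > 1, so every player's dominant strategy flips to full contribution.
So the Nash equilibrium is full contribution by all 4; the group earns 4 × (45 × 0.81 + 2.6 × 45) = 613.80.

613.80 thousand dollars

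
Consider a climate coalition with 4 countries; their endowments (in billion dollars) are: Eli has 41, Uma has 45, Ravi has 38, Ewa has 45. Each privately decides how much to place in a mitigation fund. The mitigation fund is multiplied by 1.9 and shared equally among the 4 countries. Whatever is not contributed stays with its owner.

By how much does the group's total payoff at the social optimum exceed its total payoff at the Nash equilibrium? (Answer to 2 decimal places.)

152.10 billion dollars

The private return per contributed unit is 1.9/4 = 0.4750 < 1 for every player regardless of endowment, so the Nash equilibrium is zero contribution and the group total is Σ E_j = 41 + 45 + 38 + 45 = 169.
Each contributed unit returns 1.900 to the group, so the social optimum is full contribution by everyone: group total = 1.900 × 169 = 321.10.
Efficiency loss = (1.900 − 1) × 169 = 152.10.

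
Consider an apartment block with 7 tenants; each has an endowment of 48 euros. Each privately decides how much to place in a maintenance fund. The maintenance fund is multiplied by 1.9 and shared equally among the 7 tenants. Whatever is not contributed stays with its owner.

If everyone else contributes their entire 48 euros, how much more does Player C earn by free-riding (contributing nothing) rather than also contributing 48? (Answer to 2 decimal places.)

Switching from a contribution of 48 to 0 lets Player C keep an extra 48 euros, but lowers the maintenance fund by 48, which costs Player C their own share of that drop: 1.9/7 × 48 = 13.03.
Net gain = 48 − 13.03 = 34.97. The private return per contributed unit (0.2714) is below 1, so free-riding is indeed the best response regardless of what the others do.

34.97 euros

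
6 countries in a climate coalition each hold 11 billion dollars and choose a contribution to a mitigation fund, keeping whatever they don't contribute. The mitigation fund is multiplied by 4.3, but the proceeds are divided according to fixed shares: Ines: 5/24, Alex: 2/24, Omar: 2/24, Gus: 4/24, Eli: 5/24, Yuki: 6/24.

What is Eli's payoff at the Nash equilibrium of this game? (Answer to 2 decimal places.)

A player with share s gets back 4.3·s per unit contributed, so full contribution is dominant for anyone with s > 1/4.3 = 0.2326 and zero contribution is dominant for anyone below.
Yuki alone (share 6/24) is above the threshold, contributing 11; the remaining 5 contribute 0. Total contributed: 11.
Eli keeps 11 and receives 4.3 × 11 × 5/24 = 9.85 from the mitigation fund, for a payoff of 20.85.

20.85 billion dollars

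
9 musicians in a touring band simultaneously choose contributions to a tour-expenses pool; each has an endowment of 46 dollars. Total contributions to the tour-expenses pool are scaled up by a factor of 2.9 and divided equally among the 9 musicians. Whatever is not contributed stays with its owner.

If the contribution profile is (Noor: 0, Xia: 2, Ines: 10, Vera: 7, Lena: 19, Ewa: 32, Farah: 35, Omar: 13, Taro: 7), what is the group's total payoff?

Total contributed: 0 + 2 + 10 + 7 + 19 + 32 + 35 + 13 + 7 = 125; total kept: 9 × 46 − 125 = 289.
The tour-expenses pool pays out 2.9 × 125 = 362.50 in aggregate.
Group total = 289 + 362.50 = 651.50.

651.50 dollars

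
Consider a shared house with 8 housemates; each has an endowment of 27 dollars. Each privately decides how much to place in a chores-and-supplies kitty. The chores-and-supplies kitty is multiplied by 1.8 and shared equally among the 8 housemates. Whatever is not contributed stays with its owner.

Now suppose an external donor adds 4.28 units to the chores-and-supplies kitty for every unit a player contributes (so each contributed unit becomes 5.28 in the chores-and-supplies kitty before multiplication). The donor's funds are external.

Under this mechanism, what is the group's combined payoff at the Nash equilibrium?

With the mechanism, a contributed unit returns 1.8 × 5.28 / 8 = 1.1880 per unit of net cost to the contributor — now above 1 — so contributing fully is weakly dominant for every player.
At the Nash equilibrium everyone contributes 27. Group total payoff = 1.8 × 5.28 × 216 = 2052.86.

2052.86 dollars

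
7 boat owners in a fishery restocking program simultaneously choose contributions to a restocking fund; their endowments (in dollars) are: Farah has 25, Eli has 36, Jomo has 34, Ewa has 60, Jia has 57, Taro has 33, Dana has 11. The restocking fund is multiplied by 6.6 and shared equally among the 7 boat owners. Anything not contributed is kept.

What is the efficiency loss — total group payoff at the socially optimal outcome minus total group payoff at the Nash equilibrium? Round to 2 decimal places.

The private return per contributed unit is 6.6/7 = 0.9429 < 1 for every player regardless of endowment, so the Nash equilibrium is zero contribution and the group total is Σ E_j = 25 + 36 + 34 + 60 + 57 + 33 + 11 = 256.
Each contributed unit returns 6.600 to the group, so the social optimum is full contribution by everyone: group total = 6.600 × 256 = 1689.60.
Efficiency loss = (6.600 − 1) × 256 = 1433.60.

1433.60 dollars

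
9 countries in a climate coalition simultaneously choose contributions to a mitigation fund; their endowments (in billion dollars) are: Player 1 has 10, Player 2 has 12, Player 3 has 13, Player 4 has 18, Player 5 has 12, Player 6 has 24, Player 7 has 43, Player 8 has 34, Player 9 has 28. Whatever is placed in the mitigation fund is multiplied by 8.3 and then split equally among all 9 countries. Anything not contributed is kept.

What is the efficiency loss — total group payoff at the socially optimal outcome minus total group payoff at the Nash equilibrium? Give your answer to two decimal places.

1416.20 billion dollars

The private return per contributed unit is 8.3/9 = 0.9222 < 1 for every player regardless of endowment, so the Nash equilibrium is zero contribution and the group total is Σ E_j = 10 + 12 + 13 + 18 + 12 + 24 + 43 + 34 + 28 = 194.
Each contributed unit returns 8.300 to the group, so the social optimum is full contribution by everyone: group total = 8.300 × 194 = 1610.20.
Efficiency loss = (8.300 − 1) × 194 = 1416.20.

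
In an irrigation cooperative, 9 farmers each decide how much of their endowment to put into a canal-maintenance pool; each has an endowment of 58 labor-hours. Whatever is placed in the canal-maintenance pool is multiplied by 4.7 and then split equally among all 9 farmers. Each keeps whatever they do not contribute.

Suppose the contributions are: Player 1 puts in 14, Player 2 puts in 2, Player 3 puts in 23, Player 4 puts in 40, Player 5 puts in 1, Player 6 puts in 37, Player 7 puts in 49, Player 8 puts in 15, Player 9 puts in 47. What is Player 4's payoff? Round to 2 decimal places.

137.07 labor-hours

Total contributed: 14 + 2 + 23 + 40 + 1 + 37 + 49 + 15 + 47 = 228.
Each receives 4.7 × 228 / 9 = 119.07 from the canal-maintenance pool.
Player 4 keeps 58 − 40 = 18, so Player 4's payoff is 18 + 119.07 = 137.07.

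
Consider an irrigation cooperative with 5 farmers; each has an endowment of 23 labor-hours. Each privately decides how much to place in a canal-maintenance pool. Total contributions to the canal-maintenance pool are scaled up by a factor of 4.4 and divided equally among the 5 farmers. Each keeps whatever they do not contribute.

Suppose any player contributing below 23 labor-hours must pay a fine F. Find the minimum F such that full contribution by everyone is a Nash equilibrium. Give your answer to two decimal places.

2.76 labor-hours

Given the others contribute fully, the best deviation is to contribute 0 (any partial contribution still incurs the fine and gives up units whose private return 0.8800 is below 1).
Deviating from 23 to 0 saves 23 labor-hours but forfeits the deviator's share of the drop in the canal-maintenance pool: 4.4/5 × 23 = 20.24.
So the deviation gain is 23 − 20.24 = 2.76, and the fine must be at least 2.76 labor-hours to wipe it out.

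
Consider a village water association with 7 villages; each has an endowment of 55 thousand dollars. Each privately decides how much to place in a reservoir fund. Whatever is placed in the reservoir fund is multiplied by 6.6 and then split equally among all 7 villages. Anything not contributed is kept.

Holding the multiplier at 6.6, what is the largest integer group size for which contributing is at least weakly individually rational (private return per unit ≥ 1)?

Private return per unit is 6.6/(group size), which is ≥ 1 whenever the group size is ≤ 6.6.
The largest such integer is 6.

6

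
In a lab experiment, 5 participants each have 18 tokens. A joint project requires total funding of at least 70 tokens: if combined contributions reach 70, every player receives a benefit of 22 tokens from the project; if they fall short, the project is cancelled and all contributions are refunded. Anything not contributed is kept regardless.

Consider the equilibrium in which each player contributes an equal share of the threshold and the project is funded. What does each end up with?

26 tokens

Equal share of the threshold: 70/5 = 14.
At this profile no one gains by cutting their contribution: any cut drops the total below 70, the project is cancelled, contributions are refunded, and the deviator ends with 18, which is less than 18 − 14 + 22 = 26. Contributing more than 14 just wastes the excess. So contributing exactly 14 is a best response.
Each player's payoff: 18 − 14 + 22 = 26.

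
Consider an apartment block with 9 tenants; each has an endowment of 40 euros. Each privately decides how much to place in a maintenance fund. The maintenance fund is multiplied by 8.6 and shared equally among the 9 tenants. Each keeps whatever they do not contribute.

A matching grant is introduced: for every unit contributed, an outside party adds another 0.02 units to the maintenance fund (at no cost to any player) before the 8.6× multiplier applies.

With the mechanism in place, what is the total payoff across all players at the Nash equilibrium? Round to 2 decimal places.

360.00 euros

The effective private return is 8.6 × 1.02 / 9 = 0.9747, which is still under 1, so the mechanism doesn't change anyone's dominant strategy: zero contribution.
At the Nash equilibrium no one contributes; group total payoff = 9 × 40 = 360.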